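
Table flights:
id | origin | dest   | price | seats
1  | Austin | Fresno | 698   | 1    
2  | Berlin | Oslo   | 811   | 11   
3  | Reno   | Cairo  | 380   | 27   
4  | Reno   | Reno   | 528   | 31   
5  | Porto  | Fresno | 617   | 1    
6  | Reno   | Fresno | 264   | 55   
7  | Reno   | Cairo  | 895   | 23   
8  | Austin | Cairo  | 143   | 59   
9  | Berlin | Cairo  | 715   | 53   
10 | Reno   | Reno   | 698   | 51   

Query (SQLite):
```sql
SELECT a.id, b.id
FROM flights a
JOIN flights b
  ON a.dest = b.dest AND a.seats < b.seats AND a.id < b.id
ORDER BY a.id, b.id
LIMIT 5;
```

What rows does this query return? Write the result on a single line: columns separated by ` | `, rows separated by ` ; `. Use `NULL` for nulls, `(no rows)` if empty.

1 | 6 ; 3 | 8 ; 3 | 9 ; 4 | 10 ; 5 | 6

Pairs (a,b) with same dest, a.seats < b.seats, a.id < b.id.
dest groups: Cairo:{3,7,8,9} Fresno:{1,5,6} Oslo:{2} Reno:{4,10}
Ordered by (a.id, b.id); first 5.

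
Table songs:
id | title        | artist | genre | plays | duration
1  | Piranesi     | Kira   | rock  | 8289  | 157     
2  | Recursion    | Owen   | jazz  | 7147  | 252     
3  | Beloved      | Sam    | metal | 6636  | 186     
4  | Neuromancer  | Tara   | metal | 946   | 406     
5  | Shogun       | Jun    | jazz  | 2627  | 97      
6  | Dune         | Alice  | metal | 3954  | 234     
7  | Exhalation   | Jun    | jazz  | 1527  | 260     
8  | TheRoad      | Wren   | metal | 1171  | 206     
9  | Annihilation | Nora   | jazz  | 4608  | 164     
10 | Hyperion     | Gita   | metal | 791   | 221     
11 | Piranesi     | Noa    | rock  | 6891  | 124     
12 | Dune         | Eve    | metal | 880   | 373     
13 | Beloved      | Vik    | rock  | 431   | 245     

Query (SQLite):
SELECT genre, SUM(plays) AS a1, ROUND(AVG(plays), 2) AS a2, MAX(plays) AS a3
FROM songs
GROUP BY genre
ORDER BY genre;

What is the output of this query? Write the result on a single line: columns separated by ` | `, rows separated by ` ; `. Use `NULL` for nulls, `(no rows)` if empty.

Group songs by genre.
Per group compute: SUM(plays), ROUND(AVG(plays), 2), MAX(plays).
  jazz: ids {2, 5, 7, 9} → SUM(plays)=15909, ROUND(AVG(plays), 2)=3977.25, MAX(plays)=7147
  metal: ids {3, 4, 6, 8, 10, 12} → SUM(plays)=14378, ROUND(AVG(plays), 2)=2396.33, MAX(plays)=6636
  rock: ids {1, 11, 13} → SUM(plays)=15611, ROUND(AVG(plays), 2)=5203.67, MAX(plays)=8289

jazz | 15909 | 3977.25 | 7147 ; metal | 14378 | 2396.33 | 6636 ; rock | 15611 | 5203.67 | 8289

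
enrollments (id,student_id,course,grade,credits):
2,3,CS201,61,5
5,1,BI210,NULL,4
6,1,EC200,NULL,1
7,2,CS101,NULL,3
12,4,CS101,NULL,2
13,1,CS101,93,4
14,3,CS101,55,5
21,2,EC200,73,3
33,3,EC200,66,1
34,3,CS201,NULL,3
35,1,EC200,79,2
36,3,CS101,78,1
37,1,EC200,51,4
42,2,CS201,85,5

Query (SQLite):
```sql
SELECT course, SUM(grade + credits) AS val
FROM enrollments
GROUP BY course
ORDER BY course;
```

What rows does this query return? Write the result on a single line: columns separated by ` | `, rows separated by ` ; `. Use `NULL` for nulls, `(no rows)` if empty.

BI210 | NULL ; CS101 | 236 ; CS201 | 156 ; EC200 | 279

For each row compute grade + credits.
Group by course; take SUM of the expression per group.
  BI210: ids {5} → SUM(grade + credits)=NULL
  CS101: ids {7, 12, 13, 14, 36} → SUM(grade + credits)=236
  CS201: ids {2, 34, 42} → SUM(grade + credits)=156
  EC200: ids {6, 21, 33, 35, 37} → SUM(grade + credits)=279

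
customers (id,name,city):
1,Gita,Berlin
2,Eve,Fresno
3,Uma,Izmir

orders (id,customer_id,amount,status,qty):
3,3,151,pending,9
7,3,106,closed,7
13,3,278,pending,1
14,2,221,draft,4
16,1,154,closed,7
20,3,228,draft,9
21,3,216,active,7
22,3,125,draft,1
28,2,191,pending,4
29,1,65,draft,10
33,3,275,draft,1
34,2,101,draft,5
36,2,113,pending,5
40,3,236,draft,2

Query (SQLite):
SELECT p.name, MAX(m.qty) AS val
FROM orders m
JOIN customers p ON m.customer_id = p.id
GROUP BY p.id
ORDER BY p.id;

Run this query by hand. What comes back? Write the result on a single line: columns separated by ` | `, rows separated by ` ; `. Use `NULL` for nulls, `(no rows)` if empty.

Gita | 10 ; Eve | 5 ; Uma | 9

Join each orders row to its customers via customer_id.
Group joined rows by customers.id; compute MAX(m.qty) per group.
  1: ids {16, 29} → MAX(m.qty)=10
  2: ids {14, 28, 34, 36} → MAX(m.qty)=5
  3: ids {3, 7, 13, 20, 21, 22, 33, 40} → MAX(m.qty)=9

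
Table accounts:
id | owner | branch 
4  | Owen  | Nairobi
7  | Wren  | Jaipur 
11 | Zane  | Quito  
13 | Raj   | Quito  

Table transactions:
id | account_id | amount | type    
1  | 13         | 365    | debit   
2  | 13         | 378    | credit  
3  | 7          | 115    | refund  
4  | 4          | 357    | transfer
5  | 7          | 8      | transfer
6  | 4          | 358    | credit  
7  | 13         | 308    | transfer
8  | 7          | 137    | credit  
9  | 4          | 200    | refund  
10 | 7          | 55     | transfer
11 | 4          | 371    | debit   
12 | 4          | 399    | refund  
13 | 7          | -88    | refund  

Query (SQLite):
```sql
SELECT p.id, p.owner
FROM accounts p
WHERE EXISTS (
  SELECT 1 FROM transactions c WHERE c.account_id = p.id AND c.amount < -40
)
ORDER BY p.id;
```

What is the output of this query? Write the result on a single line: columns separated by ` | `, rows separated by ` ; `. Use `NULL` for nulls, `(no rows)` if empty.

7 | Wren

For each accounts row, check whether any transactions with matching account_id has amount < -40.
Keep rows where that is true.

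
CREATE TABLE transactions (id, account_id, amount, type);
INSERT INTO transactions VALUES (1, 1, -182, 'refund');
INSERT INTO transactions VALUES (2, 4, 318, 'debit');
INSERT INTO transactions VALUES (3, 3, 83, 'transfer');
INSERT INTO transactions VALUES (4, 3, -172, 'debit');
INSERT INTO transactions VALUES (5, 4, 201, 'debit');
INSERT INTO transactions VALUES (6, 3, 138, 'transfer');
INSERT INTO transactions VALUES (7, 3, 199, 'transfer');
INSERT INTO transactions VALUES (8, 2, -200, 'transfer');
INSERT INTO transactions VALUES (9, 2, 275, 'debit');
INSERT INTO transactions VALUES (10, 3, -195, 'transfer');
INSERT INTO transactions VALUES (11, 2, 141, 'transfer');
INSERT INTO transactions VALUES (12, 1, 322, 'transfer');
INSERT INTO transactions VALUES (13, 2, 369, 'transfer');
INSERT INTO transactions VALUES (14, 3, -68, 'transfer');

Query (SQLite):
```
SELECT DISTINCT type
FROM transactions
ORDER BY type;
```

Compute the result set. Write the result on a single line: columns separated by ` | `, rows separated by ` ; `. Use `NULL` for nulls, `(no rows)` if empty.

Collect distinct type values from transactions.

debit ; refund ; transfer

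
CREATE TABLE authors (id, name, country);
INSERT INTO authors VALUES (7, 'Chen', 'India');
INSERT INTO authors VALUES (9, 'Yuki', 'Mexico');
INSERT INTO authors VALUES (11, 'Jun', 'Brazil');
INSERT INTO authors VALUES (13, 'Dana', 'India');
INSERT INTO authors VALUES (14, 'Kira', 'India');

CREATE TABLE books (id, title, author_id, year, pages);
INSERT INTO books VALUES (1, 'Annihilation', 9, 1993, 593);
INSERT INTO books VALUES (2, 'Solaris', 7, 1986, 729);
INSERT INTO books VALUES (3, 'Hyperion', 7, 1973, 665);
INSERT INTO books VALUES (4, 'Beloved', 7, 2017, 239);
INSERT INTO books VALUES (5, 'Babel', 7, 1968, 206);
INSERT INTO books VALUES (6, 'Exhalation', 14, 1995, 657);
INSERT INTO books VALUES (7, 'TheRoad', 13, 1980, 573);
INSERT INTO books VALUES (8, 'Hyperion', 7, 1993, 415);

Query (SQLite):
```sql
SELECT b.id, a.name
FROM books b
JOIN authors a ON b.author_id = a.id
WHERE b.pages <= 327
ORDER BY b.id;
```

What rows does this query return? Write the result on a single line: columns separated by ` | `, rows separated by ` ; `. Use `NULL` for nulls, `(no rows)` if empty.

4 | Chen ; 5 | Chen

Each books row matches the authors row where author_id = authors.id.
Then keep rows with b.pages <= 327.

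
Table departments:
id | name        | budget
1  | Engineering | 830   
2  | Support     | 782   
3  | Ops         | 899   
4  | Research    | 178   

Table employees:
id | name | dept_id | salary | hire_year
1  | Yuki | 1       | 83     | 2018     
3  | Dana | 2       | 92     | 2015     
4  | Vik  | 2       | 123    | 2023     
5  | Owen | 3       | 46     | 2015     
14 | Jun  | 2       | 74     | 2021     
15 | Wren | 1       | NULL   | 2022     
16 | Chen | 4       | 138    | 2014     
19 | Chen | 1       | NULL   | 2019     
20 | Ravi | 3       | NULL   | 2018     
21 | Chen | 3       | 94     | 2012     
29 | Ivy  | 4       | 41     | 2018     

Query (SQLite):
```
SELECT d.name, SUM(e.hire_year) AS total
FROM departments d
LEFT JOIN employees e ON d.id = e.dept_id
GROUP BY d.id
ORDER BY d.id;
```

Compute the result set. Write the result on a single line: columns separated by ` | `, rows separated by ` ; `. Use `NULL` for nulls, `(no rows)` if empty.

Engineering | 6059 ; Support | 6059 ; Ops | 6045 ; Research | 4032

LEFT JOIN keeps every departments row; unmatched ones get NULL for employees columns.
Group by departments.id and compute SUM(e.hire_year). SUM over an all-NULL group is NULL.
  1: ids {1, 15, 19} → SUM(e.hire_year)=6059
  2: ids {3, 4, 14} → SUM(e.hire_year)=6059
  3: ids {5, 20, 21} → SUM(e.hire_year)=6045
  4: ids {16, 29} → SUM(e.hire_year)=4032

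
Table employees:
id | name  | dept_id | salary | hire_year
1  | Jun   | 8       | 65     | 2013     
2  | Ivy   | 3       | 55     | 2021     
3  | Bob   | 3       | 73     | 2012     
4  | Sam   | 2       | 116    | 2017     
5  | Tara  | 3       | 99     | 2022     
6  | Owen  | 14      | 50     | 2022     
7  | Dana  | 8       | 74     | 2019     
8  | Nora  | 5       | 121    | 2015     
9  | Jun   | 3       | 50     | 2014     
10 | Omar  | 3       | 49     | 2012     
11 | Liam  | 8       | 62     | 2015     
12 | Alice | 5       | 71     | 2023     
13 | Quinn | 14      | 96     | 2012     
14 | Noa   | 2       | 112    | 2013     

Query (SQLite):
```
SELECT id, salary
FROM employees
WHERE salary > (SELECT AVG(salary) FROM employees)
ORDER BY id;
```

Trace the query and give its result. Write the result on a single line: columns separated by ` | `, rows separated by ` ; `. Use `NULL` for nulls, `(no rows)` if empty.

Scalar subquery: AVG(salary) over all employees rows = 78.071429 (≈; comparison uses full precision).
Keep rows where salary > that value.

4 | 116 ; 5 | 99 ; 8 | 121 ; 13 | 96 ; 14 | 112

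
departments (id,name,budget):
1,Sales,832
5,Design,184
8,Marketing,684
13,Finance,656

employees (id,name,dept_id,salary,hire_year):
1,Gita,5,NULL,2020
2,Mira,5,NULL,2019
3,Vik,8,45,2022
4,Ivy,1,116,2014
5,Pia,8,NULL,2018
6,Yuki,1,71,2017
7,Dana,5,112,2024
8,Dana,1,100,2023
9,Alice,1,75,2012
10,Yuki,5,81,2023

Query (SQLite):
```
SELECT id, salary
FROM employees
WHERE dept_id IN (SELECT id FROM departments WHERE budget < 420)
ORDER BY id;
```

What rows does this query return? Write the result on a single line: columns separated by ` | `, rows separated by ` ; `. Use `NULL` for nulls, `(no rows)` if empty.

Inner query: departments.id where budget < 420.
Outer: keep employees rows whose dept_id is in that set.
Inner query → {5}

1 | NULL ; 2 | NULL ; 7 | 112 ; 10 | 81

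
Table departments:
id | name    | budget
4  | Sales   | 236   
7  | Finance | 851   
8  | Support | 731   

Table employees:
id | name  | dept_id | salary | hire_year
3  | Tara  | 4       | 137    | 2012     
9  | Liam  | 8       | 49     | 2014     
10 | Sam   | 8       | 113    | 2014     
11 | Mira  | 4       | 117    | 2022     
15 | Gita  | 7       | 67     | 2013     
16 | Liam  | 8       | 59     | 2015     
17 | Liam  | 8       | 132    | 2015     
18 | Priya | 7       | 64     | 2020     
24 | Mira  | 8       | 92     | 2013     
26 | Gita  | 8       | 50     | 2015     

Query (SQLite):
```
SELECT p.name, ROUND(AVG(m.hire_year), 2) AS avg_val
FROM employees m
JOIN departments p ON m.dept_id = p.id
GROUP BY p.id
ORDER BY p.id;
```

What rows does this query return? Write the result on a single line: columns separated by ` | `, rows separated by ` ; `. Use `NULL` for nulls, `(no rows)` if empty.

Sales | 2017 ; Finance | 2016.5 ; Support | 2014.33

Join each employees row to its departments via dept_id.
Group joined rows by departments.id; compute ROUND(AVG(m.hire_year), 2) per group.
  4: ids {3, 11} → ROUND(AVG(m.hire_year), 2)=2017
  7: ids {15, 18} → ROUND(AVG(m.hire_year), 2)=2016.5
  8: ids {9, 10, 16, 17, 24, 26} → ROUND(AVG(m.hire_year), 2)=2014.33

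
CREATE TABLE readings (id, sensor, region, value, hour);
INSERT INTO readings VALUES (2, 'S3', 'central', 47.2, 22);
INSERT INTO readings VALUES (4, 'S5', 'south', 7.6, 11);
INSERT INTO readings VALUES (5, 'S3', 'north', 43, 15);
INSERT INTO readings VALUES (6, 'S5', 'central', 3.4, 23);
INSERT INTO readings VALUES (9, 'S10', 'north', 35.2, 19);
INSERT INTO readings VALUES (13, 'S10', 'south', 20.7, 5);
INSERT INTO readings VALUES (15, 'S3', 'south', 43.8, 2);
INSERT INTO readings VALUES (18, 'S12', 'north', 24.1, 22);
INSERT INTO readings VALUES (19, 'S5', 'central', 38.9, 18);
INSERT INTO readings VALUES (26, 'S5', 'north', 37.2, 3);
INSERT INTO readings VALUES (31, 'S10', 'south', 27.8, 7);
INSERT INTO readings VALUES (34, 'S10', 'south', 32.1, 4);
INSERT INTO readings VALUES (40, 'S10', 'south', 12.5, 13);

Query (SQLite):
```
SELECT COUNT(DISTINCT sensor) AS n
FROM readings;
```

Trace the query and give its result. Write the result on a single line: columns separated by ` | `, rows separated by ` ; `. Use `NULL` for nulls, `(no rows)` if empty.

4

Count distinct non-NULL sensor values.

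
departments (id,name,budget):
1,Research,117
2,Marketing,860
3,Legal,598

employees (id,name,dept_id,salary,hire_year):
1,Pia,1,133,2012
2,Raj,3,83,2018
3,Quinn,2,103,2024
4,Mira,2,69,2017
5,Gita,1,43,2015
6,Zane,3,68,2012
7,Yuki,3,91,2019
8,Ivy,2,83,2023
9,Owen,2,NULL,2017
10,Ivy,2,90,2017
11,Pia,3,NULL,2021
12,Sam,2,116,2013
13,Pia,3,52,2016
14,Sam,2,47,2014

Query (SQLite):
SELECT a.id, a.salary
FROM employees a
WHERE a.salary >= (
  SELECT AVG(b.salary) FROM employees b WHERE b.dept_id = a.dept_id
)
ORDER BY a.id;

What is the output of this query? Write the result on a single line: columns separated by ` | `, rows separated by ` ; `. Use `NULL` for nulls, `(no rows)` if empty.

1 | 133 ; 2 | 83 ; 3 | 103 ; 7 | 91 ; 10 | 90 ; 12 | 116

For each employees row a, compute AVG(salary) over rows sharing a.dept_id.
Keep row a if a.salary >= that per-group AVG.
  dept_id=1: AVG(salary) = 88.0
  dept_id=2: AVG(salary) = 84.666667
  dept_id=3: AVG(salary) = 73.5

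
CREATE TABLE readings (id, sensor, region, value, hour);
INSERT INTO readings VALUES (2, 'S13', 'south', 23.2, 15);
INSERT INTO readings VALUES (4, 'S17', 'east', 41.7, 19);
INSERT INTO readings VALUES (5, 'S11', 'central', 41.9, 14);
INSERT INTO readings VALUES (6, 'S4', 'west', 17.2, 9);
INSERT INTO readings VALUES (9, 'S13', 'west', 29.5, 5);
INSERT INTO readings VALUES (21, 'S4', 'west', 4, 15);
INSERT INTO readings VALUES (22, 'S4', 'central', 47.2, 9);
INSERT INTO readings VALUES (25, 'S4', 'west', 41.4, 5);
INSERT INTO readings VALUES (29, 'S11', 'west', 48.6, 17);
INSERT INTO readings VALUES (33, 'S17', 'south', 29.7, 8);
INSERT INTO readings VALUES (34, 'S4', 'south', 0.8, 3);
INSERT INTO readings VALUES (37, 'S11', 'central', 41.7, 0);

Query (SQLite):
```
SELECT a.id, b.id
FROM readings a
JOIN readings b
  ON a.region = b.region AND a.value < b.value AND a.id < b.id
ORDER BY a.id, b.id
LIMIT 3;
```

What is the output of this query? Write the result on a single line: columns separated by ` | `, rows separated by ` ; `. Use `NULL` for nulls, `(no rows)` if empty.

2 | 33 ; 5 | 22 ; 6 | 9

Pairs (a,b) with same region, a.value < b.value, a.id < b.id.
region groups: central:{5,22,37} east:{4} south:{2,33,34} west:{6,9,21,25,29}
Ordered by (a.id, b.id); first 3.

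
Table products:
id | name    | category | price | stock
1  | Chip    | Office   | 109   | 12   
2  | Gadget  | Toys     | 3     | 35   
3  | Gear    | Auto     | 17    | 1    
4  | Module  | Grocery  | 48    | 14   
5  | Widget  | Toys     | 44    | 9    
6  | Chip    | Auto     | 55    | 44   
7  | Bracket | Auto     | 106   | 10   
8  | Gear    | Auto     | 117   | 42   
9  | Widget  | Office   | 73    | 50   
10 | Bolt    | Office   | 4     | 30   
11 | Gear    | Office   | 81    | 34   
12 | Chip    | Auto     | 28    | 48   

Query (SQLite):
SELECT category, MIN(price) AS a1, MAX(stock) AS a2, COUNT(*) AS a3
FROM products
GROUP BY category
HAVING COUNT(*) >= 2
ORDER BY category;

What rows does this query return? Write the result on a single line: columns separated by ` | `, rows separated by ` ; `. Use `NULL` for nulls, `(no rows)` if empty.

Group products by category.
Per group compute: MIN(price), MAX(stock), COUNT(*).
HAVING: drop groups with fewer than 2 rows.
  Auto: ids {3, 6, 7, 8, 12} → MIN(price)=17, MAX(stock)=48, COUNT(*)=5
  Grocery: ids {4} → MIN(price)=48, MAX(stock)=14, COUNT(*)=1
  Office: ids {1, 9, 10, 11} → MIN(price)=4, MAX(stock)=50, COUNT(*)=4
  Toys: ids {2, 5} → MIN(price)=3, MAX(stock)=35, COUNT(*)=2

Auto | 17 | 48 | 5 ; Office | 4 | 50 | 4 ; Toys | 3 | 35 | 2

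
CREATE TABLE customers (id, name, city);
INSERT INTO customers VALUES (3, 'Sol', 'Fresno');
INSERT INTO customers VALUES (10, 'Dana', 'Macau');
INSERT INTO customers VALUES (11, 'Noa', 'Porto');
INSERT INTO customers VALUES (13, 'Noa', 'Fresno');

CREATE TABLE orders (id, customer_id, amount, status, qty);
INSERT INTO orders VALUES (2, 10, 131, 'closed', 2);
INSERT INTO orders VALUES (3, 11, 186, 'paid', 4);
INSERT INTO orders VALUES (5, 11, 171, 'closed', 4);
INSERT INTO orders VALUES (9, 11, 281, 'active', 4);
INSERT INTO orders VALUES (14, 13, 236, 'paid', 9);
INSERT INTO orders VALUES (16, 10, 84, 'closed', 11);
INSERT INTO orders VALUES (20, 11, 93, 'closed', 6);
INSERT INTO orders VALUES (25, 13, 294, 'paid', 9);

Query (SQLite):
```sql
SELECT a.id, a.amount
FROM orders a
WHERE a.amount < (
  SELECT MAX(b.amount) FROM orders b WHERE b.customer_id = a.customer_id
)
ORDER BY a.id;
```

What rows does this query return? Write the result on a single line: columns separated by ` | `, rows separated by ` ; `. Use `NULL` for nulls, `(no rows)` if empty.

For each orders row a, compute MAX(amount) over rows sharing a.customer_id.
Keep row a if a.amount < that per-group MAX.
  customer_id=10: MAX(amount) = 131
  customer_id=11: MAX(amount) = 281
  customer_id=13: MAX(amount) = 294

3 | 186 ; 5 | 171 ; 14 | 236 ; 16 | 84 ; 20 | 93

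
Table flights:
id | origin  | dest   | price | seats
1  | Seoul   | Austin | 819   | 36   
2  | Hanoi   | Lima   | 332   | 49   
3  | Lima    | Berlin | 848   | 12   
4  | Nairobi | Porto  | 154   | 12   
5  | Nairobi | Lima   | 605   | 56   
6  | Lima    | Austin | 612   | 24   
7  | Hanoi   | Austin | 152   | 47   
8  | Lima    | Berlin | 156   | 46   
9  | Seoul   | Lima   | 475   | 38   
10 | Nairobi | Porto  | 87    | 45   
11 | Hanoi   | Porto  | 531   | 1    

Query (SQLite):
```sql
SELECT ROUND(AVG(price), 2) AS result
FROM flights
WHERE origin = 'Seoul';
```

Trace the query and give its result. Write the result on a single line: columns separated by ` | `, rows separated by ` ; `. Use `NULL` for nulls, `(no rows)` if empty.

647

Rows where origin='Seoul' → price values: [819, 475].
AVG = 1294 / 2 (rounded to 2 dp).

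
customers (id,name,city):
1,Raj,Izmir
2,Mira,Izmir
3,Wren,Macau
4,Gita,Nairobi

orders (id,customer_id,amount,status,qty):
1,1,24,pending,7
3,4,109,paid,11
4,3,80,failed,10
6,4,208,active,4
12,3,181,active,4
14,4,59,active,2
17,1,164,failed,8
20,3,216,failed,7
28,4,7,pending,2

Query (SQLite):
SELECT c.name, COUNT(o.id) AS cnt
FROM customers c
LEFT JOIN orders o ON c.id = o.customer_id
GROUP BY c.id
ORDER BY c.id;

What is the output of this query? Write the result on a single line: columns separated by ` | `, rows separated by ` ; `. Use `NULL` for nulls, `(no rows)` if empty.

LEFT JOIN keeps every customers row; unmatched ones get NULL for orders columns.
Group by customers.id and compute COUNT(o.id). COUNT(col) of an all-NULL group is 0.
  1: ids {1, 17} → COUNT(o.id)=2
  2: ids {—} → COUNT(o.id)=0
  3: ids {4, 12, 20} → COUNT(o.id)=3
  4: ids {3, 6, 14, 28} → COUNT(o.id)=4

Raj | 2 ; Mira | 0 ; Wren | 3 ; Gita | 4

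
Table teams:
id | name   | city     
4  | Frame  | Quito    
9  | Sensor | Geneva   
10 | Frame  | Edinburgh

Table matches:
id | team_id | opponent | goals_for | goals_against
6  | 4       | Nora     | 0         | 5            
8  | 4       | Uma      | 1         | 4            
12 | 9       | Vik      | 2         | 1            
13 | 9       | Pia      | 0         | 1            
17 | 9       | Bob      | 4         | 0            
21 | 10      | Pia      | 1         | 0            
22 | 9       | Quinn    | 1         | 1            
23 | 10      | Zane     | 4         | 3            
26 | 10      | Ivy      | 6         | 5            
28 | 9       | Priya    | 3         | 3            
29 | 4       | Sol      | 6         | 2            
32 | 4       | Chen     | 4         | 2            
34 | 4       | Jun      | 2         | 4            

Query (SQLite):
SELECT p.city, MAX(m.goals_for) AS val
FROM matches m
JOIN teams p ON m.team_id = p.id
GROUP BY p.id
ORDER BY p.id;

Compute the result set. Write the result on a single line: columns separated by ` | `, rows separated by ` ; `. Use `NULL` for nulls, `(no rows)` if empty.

Join each matches row to its teams via team_id.
Group joined rows by teams.id; compute MAX(m.goals_for) per group.
  4: ids {6, 8, 29, 32, 34} → MAX(m.goals_for)=6
  9: ids {12, 13, 17, 22, 28} → MAX(m.goals_for)=4
  10: ids {21, 23, 26} → MAX(m.goals_for)=6

Quito | 6 ; Geneva | 4 ; Edinburgh | 6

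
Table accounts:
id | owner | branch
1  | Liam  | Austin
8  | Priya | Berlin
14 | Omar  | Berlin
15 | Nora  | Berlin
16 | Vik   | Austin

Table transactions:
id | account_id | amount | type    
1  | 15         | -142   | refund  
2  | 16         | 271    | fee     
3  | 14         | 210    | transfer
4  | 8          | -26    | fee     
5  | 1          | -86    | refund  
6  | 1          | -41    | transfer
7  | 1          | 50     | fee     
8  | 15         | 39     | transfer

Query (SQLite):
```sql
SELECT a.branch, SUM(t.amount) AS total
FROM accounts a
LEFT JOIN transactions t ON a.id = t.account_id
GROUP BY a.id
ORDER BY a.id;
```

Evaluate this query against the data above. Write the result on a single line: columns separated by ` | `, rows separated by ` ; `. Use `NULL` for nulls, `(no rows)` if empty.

Austin | -77 ; Berlin | -26 ; Berlin | 210 ; Berlin | -103 ; Austin | 271

LEFT JOIN keeps every accounts row; unmatched ones get NULL for transactions columns.
Group by accounts.id and compute SUM(t.amount). SUM over an all-NULL group is NULL.
  1: ids {5, 6, 7} → SUM(t.amount)=-77
  8: ids {4} → SUM(t.amount)=-26
  14: ids {3} → SUM(t.amount)=210
  15: ids {1, 8} → SUM(t.amount)=-103
  16: ids {2} → SUM(t.amount)=271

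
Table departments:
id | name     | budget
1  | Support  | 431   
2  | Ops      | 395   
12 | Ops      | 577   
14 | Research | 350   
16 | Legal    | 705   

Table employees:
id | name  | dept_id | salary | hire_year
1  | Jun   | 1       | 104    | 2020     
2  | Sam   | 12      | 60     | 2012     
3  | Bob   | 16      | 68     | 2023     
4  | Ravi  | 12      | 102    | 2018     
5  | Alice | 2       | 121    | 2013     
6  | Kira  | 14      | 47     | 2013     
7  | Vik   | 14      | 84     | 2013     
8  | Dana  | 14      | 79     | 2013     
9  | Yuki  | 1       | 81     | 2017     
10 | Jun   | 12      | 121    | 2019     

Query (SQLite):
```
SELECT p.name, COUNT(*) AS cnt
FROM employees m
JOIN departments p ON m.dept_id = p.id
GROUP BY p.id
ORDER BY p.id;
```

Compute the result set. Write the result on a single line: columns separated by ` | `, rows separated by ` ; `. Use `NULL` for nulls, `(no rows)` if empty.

Support | 2 ; Ops | 1 ; Ops | 3 ; Research | 3 ; Legal | 1

Join each employees row to its departments via dept_id.
Group joined rows by departments.id; compute COUNT(*) per group.
  1: ids {1, 9} → COUNT(*)=2
  2: ids {5} → COUNT(*)=1
  12: ids {2, 4, 10} → COUNT(*)=3
  14: ids {6, 7, 8} → COUNT(*)=3
  16: ids {3} → COUNT(*)=1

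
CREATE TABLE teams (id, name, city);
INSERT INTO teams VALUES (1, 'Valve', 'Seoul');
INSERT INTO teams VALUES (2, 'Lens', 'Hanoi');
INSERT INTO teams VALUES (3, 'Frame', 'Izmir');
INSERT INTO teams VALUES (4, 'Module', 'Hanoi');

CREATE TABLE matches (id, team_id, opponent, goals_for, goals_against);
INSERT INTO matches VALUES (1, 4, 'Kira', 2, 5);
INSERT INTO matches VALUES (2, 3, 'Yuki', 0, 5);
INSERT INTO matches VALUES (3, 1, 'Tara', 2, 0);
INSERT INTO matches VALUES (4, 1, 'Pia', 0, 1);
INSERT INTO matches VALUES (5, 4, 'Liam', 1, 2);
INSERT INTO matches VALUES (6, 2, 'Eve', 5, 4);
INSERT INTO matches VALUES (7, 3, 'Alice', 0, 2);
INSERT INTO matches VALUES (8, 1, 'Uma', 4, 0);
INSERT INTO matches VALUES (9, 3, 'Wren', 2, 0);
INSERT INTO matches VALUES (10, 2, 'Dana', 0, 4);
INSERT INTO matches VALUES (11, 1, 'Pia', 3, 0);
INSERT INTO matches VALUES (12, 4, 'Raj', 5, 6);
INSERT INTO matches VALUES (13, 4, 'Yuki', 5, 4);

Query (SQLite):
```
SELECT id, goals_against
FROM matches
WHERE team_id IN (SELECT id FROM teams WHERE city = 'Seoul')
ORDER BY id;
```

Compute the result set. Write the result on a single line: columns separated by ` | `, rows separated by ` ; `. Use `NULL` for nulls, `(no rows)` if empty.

3 | 0 ; 4 | 1 ; 8 | 0 ; 11 | 0

Inner query: teams.id where city = 'Seoul'.
Outer: keep matches rows whose team_id is in that set.
Inner query → {1}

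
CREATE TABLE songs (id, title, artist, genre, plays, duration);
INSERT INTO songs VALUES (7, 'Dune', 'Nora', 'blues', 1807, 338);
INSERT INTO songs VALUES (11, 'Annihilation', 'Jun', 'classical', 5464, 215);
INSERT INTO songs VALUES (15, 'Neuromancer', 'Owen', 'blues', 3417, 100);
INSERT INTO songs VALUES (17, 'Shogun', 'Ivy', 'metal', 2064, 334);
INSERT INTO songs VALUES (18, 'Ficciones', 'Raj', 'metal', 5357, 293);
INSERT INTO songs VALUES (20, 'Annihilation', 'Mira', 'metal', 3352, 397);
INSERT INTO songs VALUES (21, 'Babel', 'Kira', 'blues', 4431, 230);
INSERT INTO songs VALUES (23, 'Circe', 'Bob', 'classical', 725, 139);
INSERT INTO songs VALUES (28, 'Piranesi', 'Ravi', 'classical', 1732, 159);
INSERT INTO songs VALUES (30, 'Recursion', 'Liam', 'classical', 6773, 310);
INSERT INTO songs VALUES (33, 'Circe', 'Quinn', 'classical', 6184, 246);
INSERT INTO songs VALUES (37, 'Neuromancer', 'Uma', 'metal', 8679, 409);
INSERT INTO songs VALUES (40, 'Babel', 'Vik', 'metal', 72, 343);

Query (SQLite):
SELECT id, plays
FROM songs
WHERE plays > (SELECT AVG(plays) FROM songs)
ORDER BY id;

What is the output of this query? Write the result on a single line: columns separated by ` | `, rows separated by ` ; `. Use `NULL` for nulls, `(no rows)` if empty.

11 | 5464 ; 18 | 5357 ; 21 | 4431 ; 30 | 6773 ; 33 | 6184 ; 37 | 8679

Scalar subquery: AVG(plays) over all songs rows = 3850.538462 (≈; comparison uses full precision).
Keep rows where plays > that value.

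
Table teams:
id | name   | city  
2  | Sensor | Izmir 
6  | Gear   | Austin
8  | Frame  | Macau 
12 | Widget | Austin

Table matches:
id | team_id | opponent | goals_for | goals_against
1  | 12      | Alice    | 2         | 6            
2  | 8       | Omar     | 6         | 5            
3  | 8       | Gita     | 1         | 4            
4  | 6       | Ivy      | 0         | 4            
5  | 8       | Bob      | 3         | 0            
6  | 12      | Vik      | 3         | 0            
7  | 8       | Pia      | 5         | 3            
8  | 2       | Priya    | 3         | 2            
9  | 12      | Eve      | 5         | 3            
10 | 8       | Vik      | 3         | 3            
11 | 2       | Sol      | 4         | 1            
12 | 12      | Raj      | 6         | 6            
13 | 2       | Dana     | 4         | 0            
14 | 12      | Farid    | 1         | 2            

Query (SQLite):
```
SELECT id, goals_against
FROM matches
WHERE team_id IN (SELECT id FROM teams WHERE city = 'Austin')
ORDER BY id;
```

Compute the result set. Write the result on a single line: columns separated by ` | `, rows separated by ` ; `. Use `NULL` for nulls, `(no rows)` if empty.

Inner query: teams.id where city = 'Austin'.
Outer: keep matches rows whose team_id is in that set.
Inner query → {6, 12}

1 | 6 ; 4 | 4 ; 6 | 0 ; 9 | 3 ; 12 | 6 ; 14 | 2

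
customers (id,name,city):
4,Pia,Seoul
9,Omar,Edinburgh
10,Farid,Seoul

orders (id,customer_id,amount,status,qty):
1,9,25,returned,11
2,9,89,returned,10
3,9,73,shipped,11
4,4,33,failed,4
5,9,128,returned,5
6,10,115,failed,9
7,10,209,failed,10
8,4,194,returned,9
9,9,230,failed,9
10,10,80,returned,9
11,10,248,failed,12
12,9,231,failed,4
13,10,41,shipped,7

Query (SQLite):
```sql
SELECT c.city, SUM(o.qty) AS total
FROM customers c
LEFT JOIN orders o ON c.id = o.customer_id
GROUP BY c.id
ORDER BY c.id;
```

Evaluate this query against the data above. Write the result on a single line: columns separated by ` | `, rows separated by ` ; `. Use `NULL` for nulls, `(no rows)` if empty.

Seoul | 13 ; Edinburgh | 50 ; Seoul | 47

LEFT JOIN keeps every customers row; unmatched ones get NULL for orders columns.
Group by customers.id and compute SUM(o.qty). SUM over an all-NULL group is NULL.
  4: ids {4, 8} → SUM(o.qty)=13
  9: ids {1, 2, 3, 5, 9, 12} → SUM(o.qty)=50
  10: ids {6, 7, 10, 11, 13} → SUM(o.qty)=47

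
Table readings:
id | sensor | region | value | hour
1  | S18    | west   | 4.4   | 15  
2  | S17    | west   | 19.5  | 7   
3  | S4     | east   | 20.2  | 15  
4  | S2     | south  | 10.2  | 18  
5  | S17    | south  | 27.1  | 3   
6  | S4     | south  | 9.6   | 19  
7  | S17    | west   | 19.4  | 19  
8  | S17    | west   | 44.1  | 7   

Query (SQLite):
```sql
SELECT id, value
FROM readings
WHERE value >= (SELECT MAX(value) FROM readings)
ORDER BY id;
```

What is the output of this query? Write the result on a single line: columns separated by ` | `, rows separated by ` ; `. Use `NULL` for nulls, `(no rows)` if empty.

8 | 44.1

Scalar subquery: MAX(value) over all readings rows = 44.1.
Keep rows where value >= that value.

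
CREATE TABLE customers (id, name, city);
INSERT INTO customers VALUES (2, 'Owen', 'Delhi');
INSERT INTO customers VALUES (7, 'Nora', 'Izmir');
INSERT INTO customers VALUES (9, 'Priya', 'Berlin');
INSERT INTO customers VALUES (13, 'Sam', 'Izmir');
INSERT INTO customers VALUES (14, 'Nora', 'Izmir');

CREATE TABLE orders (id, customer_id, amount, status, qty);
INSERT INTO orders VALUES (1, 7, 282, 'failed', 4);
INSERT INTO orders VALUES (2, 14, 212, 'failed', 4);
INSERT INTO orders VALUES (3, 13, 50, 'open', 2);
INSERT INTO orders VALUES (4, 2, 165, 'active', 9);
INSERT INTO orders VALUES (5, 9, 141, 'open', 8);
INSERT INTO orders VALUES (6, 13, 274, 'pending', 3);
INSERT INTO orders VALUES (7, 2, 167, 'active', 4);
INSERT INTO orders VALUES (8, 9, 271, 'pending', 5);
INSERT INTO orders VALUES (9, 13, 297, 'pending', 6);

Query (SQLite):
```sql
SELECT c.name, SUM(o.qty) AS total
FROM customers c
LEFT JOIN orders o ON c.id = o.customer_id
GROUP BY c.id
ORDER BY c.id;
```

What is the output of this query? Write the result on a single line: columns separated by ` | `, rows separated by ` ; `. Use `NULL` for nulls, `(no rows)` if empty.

Owen | 13 ; Nora | 4 ; Priya | 13 ; Sam | 11 ; Nora | 4

LEFT JOIN keeps every customers row; unmatched ones get NULL for orders columns.
Group by customers.id and compute SUM(o.qty). SUM over an all-NULL group is NULL.
  2: ids {4, 7} → SUM(o.qty)=13
  7: ids {1} → SUM(o.qty)=4
  9: ids {5, 8} → SUM(o.qty)=13
  13: ids {3, 6, 9} → SUM(o.qty)=11
  14: ids {2} → SUM(o.qty)=4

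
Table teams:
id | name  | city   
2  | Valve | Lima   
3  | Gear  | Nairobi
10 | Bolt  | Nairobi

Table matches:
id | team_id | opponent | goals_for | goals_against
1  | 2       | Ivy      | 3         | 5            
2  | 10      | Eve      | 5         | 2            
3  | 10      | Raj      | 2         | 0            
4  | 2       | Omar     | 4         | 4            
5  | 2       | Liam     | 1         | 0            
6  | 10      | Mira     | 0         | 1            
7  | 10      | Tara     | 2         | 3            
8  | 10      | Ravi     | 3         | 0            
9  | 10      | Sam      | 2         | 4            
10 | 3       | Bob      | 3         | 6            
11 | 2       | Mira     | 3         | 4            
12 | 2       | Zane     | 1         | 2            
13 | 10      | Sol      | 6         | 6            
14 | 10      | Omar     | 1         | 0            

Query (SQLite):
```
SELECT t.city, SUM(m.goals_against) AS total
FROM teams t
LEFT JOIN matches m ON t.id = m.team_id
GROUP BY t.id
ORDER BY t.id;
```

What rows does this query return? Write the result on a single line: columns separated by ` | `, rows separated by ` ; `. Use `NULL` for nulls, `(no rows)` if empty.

LEFT JOIN keeps every teams row; unmatched ones get NULL for matches columns.
Group by teams.id and compute SUM(m.goals_against). SUM over an all-NULL group is NULL.
  2: ids {1, 4, 5, 11, 12} → SUM(m.goals_against)=15
  3: ids {10} → SUM(m.goals_against)=6
  10: ids {2, 3, 6, 7, 8, 9, 13, 14} → SUM(m.goals_against)=16

Lima | 15 ; Nairobi | 6 ; Nairobi | 16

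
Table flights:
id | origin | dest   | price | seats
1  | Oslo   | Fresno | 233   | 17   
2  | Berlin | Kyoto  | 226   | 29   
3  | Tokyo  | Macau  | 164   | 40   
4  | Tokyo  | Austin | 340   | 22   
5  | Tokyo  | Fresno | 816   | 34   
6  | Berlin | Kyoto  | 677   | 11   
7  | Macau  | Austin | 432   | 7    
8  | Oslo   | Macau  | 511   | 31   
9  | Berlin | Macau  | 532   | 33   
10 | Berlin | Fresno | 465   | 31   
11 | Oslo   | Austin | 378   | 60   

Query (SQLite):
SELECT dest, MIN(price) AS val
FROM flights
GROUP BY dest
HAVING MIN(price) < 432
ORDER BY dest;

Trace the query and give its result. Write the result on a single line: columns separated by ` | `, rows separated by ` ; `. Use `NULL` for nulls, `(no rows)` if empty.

Partition flights by dest; compute MIN(price) within each group.
HAVING: keep groups where MIN(price) < 432.
  Austin: ids {4, 7, 11} → MIN(price)=340
  Fresno: ids {1, 5, 10} → MIN(price)=233
  Kyoto: ids {2, 6} → MIN(price)=226
  Macau: ids {3, 8, 9} → MIN(price)=164

Austin | 340 ; Fresno | 233 ; Kyoto | 226 ; Macau | 164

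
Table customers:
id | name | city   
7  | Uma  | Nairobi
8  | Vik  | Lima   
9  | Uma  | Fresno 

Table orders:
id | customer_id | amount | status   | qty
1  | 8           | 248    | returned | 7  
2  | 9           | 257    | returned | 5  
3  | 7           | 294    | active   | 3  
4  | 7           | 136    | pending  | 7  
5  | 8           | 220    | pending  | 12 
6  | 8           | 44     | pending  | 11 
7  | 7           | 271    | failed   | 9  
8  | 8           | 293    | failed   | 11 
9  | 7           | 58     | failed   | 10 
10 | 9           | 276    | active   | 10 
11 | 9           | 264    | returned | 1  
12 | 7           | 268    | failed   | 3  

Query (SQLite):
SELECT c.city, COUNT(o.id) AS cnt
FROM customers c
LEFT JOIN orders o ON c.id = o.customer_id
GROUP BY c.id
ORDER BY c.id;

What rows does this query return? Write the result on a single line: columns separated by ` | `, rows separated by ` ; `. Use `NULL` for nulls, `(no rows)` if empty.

Nairobi | 5 ; Lima | 4 ; Fresno | 3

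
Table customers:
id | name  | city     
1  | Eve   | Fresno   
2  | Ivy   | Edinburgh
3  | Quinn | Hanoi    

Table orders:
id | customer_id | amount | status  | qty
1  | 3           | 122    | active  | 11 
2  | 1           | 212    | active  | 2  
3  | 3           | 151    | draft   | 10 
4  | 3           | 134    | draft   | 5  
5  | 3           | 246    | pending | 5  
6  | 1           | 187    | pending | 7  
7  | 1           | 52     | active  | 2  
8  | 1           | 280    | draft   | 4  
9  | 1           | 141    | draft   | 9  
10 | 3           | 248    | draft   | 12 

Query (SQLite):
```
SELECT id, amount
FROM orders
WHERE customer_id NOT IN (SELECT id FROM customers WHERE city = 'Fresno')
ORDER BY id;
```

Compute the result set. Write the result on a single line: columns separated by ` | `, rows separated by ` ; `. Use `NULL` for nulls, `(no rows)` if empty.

1 | 122 ; 3 | 151 ; 4 | 134 ; 5 | 246 ; 10 | 248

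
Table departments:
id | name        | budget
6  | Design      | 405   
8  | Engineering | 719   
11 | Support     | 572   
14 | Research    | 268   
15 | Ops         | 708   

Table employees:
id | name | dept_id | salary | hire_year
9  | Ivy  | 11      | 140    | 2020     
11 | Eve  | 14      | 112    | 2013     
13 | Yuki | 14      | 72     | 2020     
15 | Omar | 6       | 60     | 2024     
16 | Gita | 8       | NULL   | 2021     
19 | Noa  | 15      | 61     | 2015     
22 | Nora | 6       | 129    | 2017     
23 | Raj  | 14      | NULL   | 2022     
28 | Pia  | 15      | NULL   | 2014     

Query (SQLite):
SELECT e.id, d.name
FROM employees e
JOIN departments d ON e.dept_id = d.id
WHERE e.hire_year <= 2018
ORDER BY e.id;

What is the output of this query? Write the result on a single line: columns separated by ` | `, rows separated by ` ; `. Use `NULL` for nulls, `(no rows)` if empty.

11 | Research ; 19 | Ops ; 22 | Design ; 28 | Ops

Each employees row matches the departments row where dept_id = departments.id.
Then keep rows with e.hire_year <= 2018.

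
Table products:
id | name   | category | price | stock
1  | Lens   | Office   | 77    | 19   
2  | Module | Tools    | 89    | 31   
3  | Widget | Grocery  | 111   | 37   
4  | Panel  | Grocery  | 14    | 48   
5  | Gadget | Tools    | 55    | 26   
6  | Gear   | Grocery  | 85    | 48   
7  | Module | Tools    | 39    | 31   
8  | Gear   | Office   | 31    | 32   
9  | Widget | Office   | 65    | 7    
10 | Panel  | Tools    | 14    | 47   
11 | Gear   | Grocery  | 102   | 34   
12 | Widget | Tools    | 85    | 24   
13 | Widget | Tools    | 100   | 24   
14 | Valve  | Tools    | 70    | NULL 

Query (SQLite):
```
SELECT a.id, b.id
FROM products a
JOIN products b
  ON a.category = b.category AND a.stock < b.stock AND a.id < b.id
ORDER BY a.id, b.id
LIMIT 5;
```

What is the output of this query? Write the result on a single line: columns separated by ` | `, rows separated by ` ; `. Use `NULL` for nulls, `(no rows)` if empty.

Pairs (a,b) with same category, a.stock < b.stock, a.id < b.id.
category groups: Grocery:{3,4,6,11} Office:{1,8,9} Tools:{2,5,7,10,12,13,14}
Ordered by (a.id, b.id); first 5.

1 | 8 ; 2 | 10 ; 3 | 4 ; 3 | 6 ; 5 | 7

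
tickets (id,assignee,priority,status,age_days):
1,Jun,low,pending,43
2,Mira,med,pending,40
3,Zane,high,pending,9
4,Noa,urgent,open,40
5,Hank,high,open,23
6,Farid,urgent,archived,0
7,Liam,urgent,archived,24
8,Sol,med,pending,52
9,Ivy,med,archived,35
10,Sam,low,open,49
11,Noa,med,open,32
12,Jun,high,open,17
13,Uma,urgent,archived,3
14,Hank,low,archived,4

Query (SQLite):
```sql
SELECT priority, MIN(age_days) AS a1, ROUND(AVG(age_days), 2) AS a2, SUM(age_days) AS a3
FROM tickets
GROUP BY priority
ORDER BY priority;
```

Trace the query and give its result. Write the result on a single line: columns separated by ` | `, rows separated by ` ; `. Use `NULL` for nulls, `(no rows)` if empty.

Group tickets by priority.
Per group compute: MIN(age_days), ROUND(AVG(age_days), 2), SUM(age_days).
  high: ids {3, 5, 12} → MIN(age_days)=9, ROUND(AVG(age_days), 2)=16.33, SUM(age_days)=49
  low: ids {1, 10, 14} → MIN(age_days)=4, ROUND(AVG(age_days), 2)=32, SUM(age_days)=96
  med: ids {2, 8, 9, 11} → MIN(age_days)=32, ROUND(AVG(age_days), 2)=39.75, SUM(age_days)=159
  urgent: ids {4, 6, 7, 13} → MIN(age_days)=0, ROUND(AVG(age_days), 2)=16.75, SUM(age_days)=67

high | 9 | 16.33 | 49 ; low | 4 | 32 | 96 ; med | 32 | 39.75 | 159 ; urgent | 0 | 16.75 | 67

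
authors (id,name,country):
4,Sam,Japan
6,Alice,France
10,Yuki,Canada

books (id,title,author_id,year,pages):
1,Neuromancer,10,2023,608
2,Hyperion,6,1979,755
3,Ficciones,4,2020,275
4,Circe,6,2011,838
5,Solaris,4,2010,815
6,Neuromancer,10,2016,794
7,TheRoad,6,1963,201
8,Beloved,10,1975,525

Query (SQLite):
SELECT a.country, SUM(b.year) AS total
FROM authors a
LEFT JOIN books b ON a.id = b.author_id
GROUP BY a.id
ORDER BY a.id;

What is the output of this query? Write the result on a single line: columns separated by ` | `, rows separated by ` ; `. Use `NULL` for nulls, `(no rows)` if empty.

LEFT JOIN keeps every authors row; unmatched ones get NULL for books columns.
Group by authors.id and compute SUM(b.year). SUM over an all-NULL group is NULL.
  4: ids {3, 5} → SUM(b.year)=4030
  6: ids {2, 4, 7} → SUM(b.year)=5953
  10: ids {1, 6, 8} → SUM(b.year)=6014

Japan | 4030 ; France | 5953 ; Canada | 6014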